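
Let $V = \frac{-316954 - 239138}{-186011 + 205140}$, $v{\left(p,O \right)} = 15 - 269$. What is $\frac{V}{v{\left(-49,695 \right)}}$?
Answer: $\frac{278046}{2429383} \approx 0.11445$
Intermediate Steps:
$v{\left(p,O \right)} = -254$
$V = - \frac{556092}{19129} \approx -29.071$
$\frac{V}{v{\left(-49,695 \right)}} = - \frac{556092}{19129 \left(-254\right)} = \left(- \frac{556092}{19129}\right) \left(- \frac{1}{254}\right) = \frac{278046}{2429383}$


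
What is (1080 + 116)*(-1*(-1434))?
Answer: 1715064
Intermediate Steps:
(1080 + 116)*(-1*(-1434)) = 1196*1434 = 1715064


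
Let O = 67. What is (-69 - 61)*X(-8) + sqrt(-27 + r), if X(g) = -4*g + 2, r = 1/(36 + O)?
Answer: -4420 + 2*I*sqrt(71585)/103 ≈ -4420.0 + 5.1952*I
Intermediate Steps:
r = 1/103 (r = 1/(36 + 67) = 1/103 ≈ 0.0097087)
X(g) = 2 - 4*g
(-69 - 61)*X(-8) + sqrt(-27 + r) = (-69 - 61)*(2 - 4*(-8)) + sqrt(-27 + 1/103) = -130*(2 + 32) + sqrt(-2780/103) = -130*34 + 2*I*sqrt(71585)/103 = -4420 + 2*I*sqrt(71585)/103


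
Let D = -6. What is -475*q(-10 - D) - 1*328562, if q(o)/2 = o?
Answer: -324762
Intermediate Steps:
q(o) = 2*o
-475*q(-10 - D) - 1*328562 = -950*(-10 - 1*(-6)) - 1*328562 = -950*(-10 + 6) - 328562 = -950*(-4) - 328562 = -475*(-8) - 328562 = 3800 - 328562 = -324762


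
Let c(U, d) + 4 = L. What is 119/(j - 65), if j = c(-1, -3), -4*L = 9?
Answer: -476/285 ≈ -1.6702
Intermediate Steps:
L = -9/4 (L = -¼*9 = -9/4 ≈ -2.2500)
c(U, d) = -25/4 (c(U, d) = -4 - 9/4 = -25/4)
j = -25/4 ≈ -6.2500
119/(j - 65) = 119/(-25/4 - 65) = 119/(-285/4) = 119*(-4/285) = -476/285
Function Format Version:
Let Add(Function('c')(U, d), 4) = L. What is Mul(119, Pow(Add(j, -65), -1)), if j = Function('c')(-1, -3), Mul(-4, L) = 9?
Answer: Rational(-476, 285) ≈ -1.6702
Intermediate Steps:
L = Rational(-9, 4) (L = Mul(Rational(-1, 4), 9) = Rational(-9, 4) ≈ -2.2500)
Function('c')(U, d) = Rational(-25, 4) (Function('c')(U, d) = Add(-4, Rational(-9, 4)) = Rational(-25, 4))
j = Rational(-25, 4) ≈ -6.2500
Mul(119, Pow(Add(j, -65), -1)) = Mul(119, Pow(Add(Rational(-25, 4), -65), -1)) = Mul(119, Pow(Rational(-285, 4), -1)) = Mul(119, Rational(-4, 285)) = Rational(-476, 285)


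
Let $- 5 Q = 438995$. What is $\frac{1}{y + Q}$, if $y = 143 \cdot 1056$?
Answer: $\frac{1}{63209} \approx 1.5821 \cdot 10^{-5}$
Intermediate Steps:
$Q = -87799$ ($Q = \left(- \frac{1}{5}\right) 438995 = -87799$)
$y = 151008$
$\frac{1}{y + Q} = \frac{1}{151008 - 87799} = \frac{1}{63209}$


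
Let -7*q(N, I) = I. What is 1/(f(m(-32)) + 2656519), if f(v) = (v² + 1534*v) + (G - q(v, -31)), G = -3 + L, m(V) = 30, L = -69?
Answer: 7/18923538 ≈ 3.6991e-7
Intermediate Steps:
q(N, I) = -I/7
G = -72 (G = -3 - 69 = -72)
f(v) = -535/7 + v² + 1534*v (f(v) = (v² + 1534*v) + (-72 - (-1)*(-31)/7) = (v² + 1534*v) + (-72 - 1*31/7) = (v² + 1534*v) + (-72 - 31/7) = (v² + 1534*v) - 535/7 = -535/7 + v² + 1534*v)
1/(f(m(-32)) + 2656519) = 1/((-535/7 + 30² + 1534*30) + 2656519) = 1/((-535/7 + 900 + 46020) + 2656519) = 1/(327905/7 + 2656519) = 1/(18923538/7) = 7/18923538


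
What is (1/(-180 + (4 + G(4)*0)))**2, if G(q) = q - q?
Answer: 1/30976 ≈ 3.2283e-5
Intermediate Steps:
G(q) = 0
(1/(-180 + (4 + G(4)*0)))**2 = (1/(-180 + (4 + 0*0)))**2 = (1/(-180 + (4 + 0)))**2 = (1/(-180 + 4))**2 = (1/(-176))**2 = (-1/176)**2 = 1/30976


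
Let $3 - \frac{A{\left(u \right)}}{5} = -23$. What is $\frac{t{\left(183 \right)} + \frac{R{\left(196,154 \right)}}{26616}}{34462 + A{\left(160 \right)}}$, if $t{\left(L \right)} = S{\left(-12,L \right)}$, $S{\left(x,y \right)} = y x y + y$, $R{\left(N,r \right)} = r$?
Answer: $- \frac{5345623903}{460350336} \approx -11.612$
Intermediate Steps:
$A{\left(u \right)} = 130$ ($A{\left(u \right)} = 15 - -115 = 15 + 115 = 130$)
$S{\left(x,y \right)} = y + x y^{2}$ ($S{\left(x,y \right)} = x y y + y = x y^{2} + y = y + x y^{2}$)
$t{\left(L \right)} = L \left(1 - 12 L\right)$
$\frac{t{\left(183 \right)} + \frac{R{\left(196,154 \right)}}{26616}}{34462 + A{\left(160 \right)}} = \frac{183 \left(1 - 2196\right) + \frac{154}{26616}}{34462 + 130} = \frac{183 \left(1 - 2196\right) + 154 \cdot \frac{1}{26616}}{34592} = \left(183 \left(-2195\right) + \frac{77}{13308}\right) \frac{1}{34592} = \left(-401685 + \frac{77}{13308}\right) \frac{1}{34592} = \left(- \frac{5345623903}{13308}\right) \frac{1}{34592} = - \frac{5345623903}{460350336}$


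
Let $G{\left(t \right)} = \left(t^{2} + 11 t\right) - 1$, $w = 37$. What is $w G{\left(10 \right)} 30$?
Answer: $231990$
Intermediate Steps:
$G{\left(t \right)} = -1 + t^{2} + 11 t$
$w G{\left(10 \right)} 30 = 37 \left(-1 + 10^{2} + 11 \cdot 10\right) 30 = 37 \left(-1 + 100 + 110\right) 30 = 37 \cdot 209 \cdot 30 = 7733 \cdot 30 = 231990$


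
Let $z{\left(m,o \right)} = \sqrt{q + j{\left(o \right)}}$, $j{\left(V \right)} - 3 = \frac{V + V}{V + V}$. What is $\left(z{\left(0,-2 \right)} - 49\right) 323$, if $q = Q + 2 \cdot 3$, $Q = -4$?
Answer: $-15827 + 323 \sqrt{6} \approx -15036.0$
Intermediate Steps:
$j{\left(V \right)} = 4$ ($j{\left(V \right)} = 3 + \frac{V + V}{V + V} = 3 + \frac{2 V}{2 V} = 3 + 2 V \frac{1}{2 V} = 3 + 1 = 4$)
$q = 2$ ($q = -4 + 2 \cdot 3 = -4 + 6 = 2$)
$z{\left(m,o \right)} = \sqrt{6}$ ($z{\left(m,o \right)} = \sqrt{2 + 4} = \sqrt{6}$)
$\left(z{\left(0,-2 \right)} - 49\right) 323 = \left(\sqrt{6} - 49\right) 323 = \left(-49 + \sqrt{6}\right) 323 = -15827 + 323 \sqrt{6}$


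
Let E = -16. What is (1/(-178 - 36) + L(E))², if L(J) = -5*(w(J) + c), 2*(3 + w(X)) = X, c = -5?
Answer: 293060161/45796 ≈ 6399.3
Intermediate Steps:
w(X) = -3 + X/2
L(J) = 40 - 5*J/2 (L(J) = -5*((-3 + J/2) - 5) = -5*(-8 + J/2) = 40 - 5*J/2)
(1/(-178 - 36) + L(E))² = (1/(-178 - 36) + (40 - 5/2*(-16)))² = (1/(-214) + (40 + 40))² = (-1/214 + 80)² = (17119/214)² = 293060161/45796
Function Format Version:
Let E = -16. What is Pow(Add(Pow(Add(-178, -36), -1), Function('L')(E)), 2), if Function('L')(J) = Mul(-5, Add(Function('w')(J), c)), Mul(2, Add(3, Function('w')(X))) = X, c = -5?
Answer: Rational(293060161, 45796) ≈ 6399.3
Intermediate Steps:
Function('w')(X) = Add(-3, Mul(Rational(1, 2), X))
Function('L')(J) = Add(40, Mul(Rational(-5, 2), J)) (Function('L')(J) = Mul(-5, Add(Add(-3, Mul(Rational(1, 2), J)), -5)) = Mul(-5, Add(-8, Mul(Rational(1, 2), J))) = Add(40, Mul(Rational(-5, 2), J)))
Pow(Add(Pow(Add(-178, -36), -1), Function('L')(E)), 2) = Pow(Add(Pow(Add(-178, -36), -1), Add(40, Mul(Rational(-5, 2), -16))), 2) = Pow(Add(Pow(-214, -1), Add(40, 40)), 2) = Pow(Add(Rational(-1, 214), 80), 2) = Pow(Rational(17119, 214), 2) = Rational(293060161, 45796)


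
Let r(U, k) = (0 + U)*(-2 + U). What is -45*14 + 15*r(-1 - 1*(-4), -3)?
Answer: -585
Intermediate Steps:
r(U, k) = U*(-2 + U)
-45*14 + 15*r(-1 - 1*(-4), -3) = -45*14 + 15*((-1 - 1*(-4))*(-2 + (-1 - 1*(-4)))) = -630 + 15*((-1 + 4)*(-2 + (-1 + 4))) = -630 + 15*(3*(-2 + 3)) = -630 + 15*(3*1) = -630 + 15*3 = -630 + 45 = -585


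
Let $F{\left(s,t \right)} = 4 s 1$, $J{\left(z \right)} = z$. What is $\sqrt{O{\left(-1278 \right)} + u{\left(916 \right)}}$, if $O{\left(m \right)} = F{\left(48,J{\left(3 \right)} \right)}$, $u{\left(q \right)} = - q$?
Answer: $2 i \sqrt{181} \approx 26.907 i$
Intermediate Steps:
$F{\left(s,t \right)} = 4 s$
$O{\left(m \right)} = 192$ ($O{\left(m \right)} = 4 \cdot 48 = 192$)
$\sqrt{O{\left(-1278 \right)} + u{\left(916 \right)}} = \sqrt{192 - 916} = \sqrt{-724} = 2 i \sqrt{181}$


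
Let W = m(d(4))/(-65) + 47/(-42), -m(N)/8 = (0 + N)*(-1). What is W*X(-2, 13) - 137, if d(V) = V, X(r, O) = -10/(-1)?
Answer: -41800/273 ≈ -153.11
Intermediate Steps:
X(r, O) = 10 (X(r, O) = -10*(-1) = 10)
m(N) = 8*N (m(N) = -8*(0 + N)*(-1) = -8*N*(-1) = -(-8)*N = 8*N)
W = -4399/2730 (W = (8*4)/(-65) + 47/(-42) = 32*(-1/65) + 47*(-1/42) = -32/65 - 47/42 = -4399/2730 ≈ -1.6114)
W*X(-2, 13) - 137 = -4399/2730*10 - 137 = -4399/273 - 137 = -41800/273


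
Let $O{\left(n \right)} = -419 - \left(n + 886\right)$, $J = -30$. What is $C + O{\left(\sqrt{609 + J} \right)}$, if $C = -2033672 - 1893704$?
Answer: $-3928681 - \sqrt{579} \approx -3.9287 \cdot 10^{6}$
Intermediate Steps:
$C = -3927376$ ($C = -2033672 - 1893704 = -3927376$)
$O{\left(n \right)} = -1305 - n$ ($O{\left(n \right)} = -419 - \left(886 + n\right) = -1305 - n$)
$C + O{\left(\sqrt{609 + J} \right)} = -3927376 - \left(1305 + \sqrt{609 - 30}\right) = -3927376 - \left(1305 + \sqrt{579}\right) = -3928681 - \sqrt{579}$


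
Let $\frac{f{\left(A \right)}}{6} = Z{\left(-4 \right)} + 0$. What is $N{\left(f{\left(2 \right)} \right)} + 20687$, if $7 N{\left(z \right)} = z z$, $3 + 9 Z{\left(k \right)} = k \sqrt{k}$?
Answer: $\frac{1303061}{63} + \frac{64 i}{21} \approx 20684.0 + 3.0476 i$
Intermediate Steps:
$Z{\left(k \right)} = - \frac{1}{3} + \frac{k^{\frac{3}{2}}}{9}$ ($Z{\left(k \right)} = - \frac{1}{3} + \frac{k \sqrt{k}}{9} = - \frac{1}{3} + \frac{k^{\frac{3}{2}}}{9}$)
$f{\left(A \right)} = -2 - \frac{16 i}{3}$ ($f{\left(A \right)} = 6 \left(\left(- \frac{1}{3} + \frac{\left(-4\right)^{\frac{3}{2}}}{9}\right) + 0\right) = 6 \left(\left(- \frac{1}{3} + \frac{\left(-8\right) i}{9}\right) + 0\right) = 6 \left(\left(- \frac{1}{3} - \frac{8 i}{9}\right) + 0\right) = 6 \left(- \frac{1}{3} - \frac{8 i}{9}\right) = -2 - \frac{16 i}{3}$)
$N{\left(z \right)} = \frac{z^{2}}{7}$ ($N{\left(z \right)} = \frac{z z}{7} = \frac{z^{2}}{7}$)
$N{\left(f{\left(2 \right)} \right)} + 20687 = \frac{\left(-2 - \frac{16 i}{3}\right)^{2}}{7} + 20687 = 20687 + \frac{\left(-2 - \frac{16 i}{3}\right)^{2}}{7}$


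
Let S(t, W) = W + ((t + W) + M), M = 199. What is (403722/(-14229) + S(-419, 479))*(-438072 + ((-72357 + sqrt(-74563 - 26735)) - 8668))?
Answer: -582385306240/1581 + 1121920*I*sqrt(101298)/1581 ≈ -3.6837e+8 + 2.2586e+5*I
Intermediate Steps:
S(t, W) = 199 + t + 2*W (S(t, W) = W + ((t + W) + 199) = W + ((W + t) + 199) = W + (199 + W + t) = 199 + t + 2*W)
(403722/(-14229) + S(-419, 479))*(-438072 + ((-72357 + sqrt(-74563 - 26735)) - 8668)) = (403722/(-14229) + (199 - 419 + 2*479))*(-438072 + ((-72357 + sqrt(-74563 - 26735)) - 8668)) = (403722*(-1/14229) + (199 - 419 + 958))*(-438072 + ((-72357 + sqrt(-101298)) - 8668)) = (-44858/1581 + 738)*(-438072 + ((-72357 + I*sqrt(101298)) - 8668)) = 1121920*(-438072 + (-81025 + I*sqrt(101298)))/1581 = 1121920*(-519097 + I*sqrt(101298))/1581 = -582385306240/1581 + 1121920*I*sqrt(101298)/1581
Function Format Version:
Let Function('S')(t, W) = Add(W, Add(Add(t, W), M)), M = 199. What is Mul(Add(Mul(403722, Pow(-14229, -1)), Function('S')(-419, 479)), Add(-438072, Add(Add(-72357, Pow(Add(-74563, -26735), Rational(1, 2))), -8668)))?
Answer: Add(Rational(-582385306240, 1581), Mul(Rational(1121920, 1581), I, Pow(101298, Rational(1, 2)))) ≈ Add(-3.6837e+8, Mul(2.2586e+5, I))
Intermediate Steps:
Function('S')(t, W) = Add(199, t, Mul(2, W)) (Function('S')(t, W) = Add(W, Add(Add(t, W), 199)) = Add(W, Add(Add(W, t), 199)) = Add(W, Add(199, W, t)) = Add(199, t, Mul(2, W)))
Mul(Add(Mul(403722, Pow(-14229, -1)), Function('S')(-419, 479)), Add(-438072, Add(Add(-72357, Pow(Add(-74563, -26735), Rational(1, 2))), -8668))) = Mul(Add(Mul(403722, Pow(-14229, -1)), Add(199, -419, Mul(2, 479))), Add(-438072, Add(Add(-72357, Pow(Add(-74563, -26735), Rational(1, 2))), -8668))) = Mul(Add(Mul(403722, Rational(-1, 14229)), Add(199, -419, 958)), Add(-438072, Add(Add(-72357, Pow(-101298, Rational(1, 2))), -8668))) = Mul(Add(Rational(-44858, 1581), 738), Add(-438072, Add(Add(-72357, Mul(I, Pow(101298, Rational(1, 2)))), -8668))) = Mul(Rational(1121920, 1581), Add(-438072, Add(-81025, Mul(I, Pow(101298, Rational(1, 2)))))) = Mul(Rational(1121920, 1581), Add(-519097, Mul(I, Pow(101298, Rational(1, 2))))) = Add(Rational(-582385306240, 1581), Mul(Rational(1121920, 1581), I, Pow(101298, Rational(1, 2))))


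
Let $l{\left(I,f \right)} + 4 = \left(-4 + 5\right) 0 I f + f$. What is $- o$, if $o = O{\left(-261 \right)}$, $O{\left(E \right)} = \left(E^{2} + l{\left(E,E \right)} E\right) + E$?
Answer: $-137025$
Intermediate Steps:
$l{\left(I,f \right)} = -4 + f$ ($l{\left(I,f \right)} = -4 + \left(\left(-4 + 5\right) 0 I f + f\right) = -4 + \left(1 \cdot 0 I f + f\right) = -4 + \left(0 I f + f\right) = -4 + \left(0 f + f\right) = -4 + \left(0 + f\right) = -4 + f$)
$O{\left(E \right)} = E + E^{2} + E \left(-4 + E\right)$ ($O{\left(E \right)} = \left(E^{2} + \left(-4 + E\right) E\right) + E = \left(E^{2} + E \left(-4 + E\right)\right) + E = E + E^{2} + E \left(-4 + E\right)$)
$o = 137025$ ($o = - 261 \left(-3 + 2 \left(-261\right)\right) = - 261 \left(-3 - 522\right) = \left(-261\right) \left(-525\right) = 137025$)
$- o = \left(-1\right) 137025 = -137025$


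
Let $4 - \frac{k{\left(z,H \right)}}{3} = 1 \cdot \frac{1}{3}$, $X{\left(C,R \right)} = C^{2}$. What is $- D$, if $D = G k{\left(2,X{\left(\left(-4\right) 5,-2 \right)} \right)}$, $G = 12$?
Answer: $-132$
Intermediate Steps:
$k{\left(z,H \right)} = 11$ ($k{\left(z,H \right)} = 12 - 3 \cdot 1 \cdot \frac{1}{3} = 12 - 1 = 11$)
$D = 132$ ($D = 12 \cdot 11 = 132$)
$- D = \left(-1\right) 132 = -132$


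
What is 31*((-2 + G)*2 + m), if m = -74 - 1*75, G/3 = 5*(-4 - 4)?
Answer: -12183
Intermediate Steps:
G = -120 (G = 3*(5*(-4 - 4)) = 3*(5*(-8)) = 3*(-40) = -120)
m = -149 (m = -74 - 75 = -149)
31*((-2 + G)*2 + m) = 31*((-2 - 120)*2 - 149) = 31*(-122*2 - 149) = 31*(-244 - 149) = 31*(-393) = -12183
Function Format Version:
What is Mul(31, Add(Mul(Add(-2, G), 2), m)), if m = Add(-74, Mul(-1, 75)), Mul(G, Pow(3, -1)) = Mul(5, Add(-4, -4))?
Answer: -12183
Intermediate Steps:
G = -120 (G = Mul(3, Mul(5, Add(-4, -4))) = Mul(3, Mul(5, -8)) = Mul(3, -40) = -120)
m = -149 (m = Add(-74, -75) = -149)
Mul(31, Add(Mul(Add(-2, G), 2), m)) = Mul(31, Add(Mul(Add(-2, -120), 2), -149)) = Mul(31, Add(Mul(-122, 2), -149)) = Mul(31, Add(-244, -149)) = Mul(31, -393) = -12183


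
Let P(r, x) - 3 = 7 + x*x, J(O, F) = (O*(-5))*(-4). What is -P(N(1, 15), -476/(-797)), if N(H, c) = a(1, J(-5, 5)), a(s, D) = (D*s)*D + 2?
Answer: -6578666/635209 ≈ -10.357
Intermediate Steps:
J(O, F) = 20*O (J(O, F) = -5*O*(-4) = 20*O)
a(s, D) = 2 + s*D² (a(s, D) = s*D² + 2 = 2 + s*D²)
N(H, c) = 10002 (N(H, c) = 2 + 1*(20*(-5))² = 2 + 1*(-100)² = 2 + 1*10000 = 2 + 10000 = 10002)
P(r, x) = 10 + x² (P(r, x) = 3 + (7 + x*x) = 3 + (7 + x²) = 10 + x²)
-P(N(1, 15), -476/(-797)) = -(10 + (-476/(-797))²) = -(10 + (-476*(-1/797))²) = -(10 + (476/797)²) = -(10 + 226576/635209) = -1*6578666/635209 = -6578666/635209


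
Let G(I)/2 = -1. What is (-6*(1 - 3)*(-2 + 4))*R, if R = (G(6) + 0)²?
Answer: 96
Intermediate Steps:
G(I) = -2 (G(I) = 2*(-1) = -2)
R = 4 (R = (-2 + 0)² = (-2)² = 4)
(-6*(1 - 3)*(-2 + 4))*R = -6*(1 - 3)*(-2 + 4)*4 = -(-12)*2*4 = -6*(-4)*4 = 24*4 = 96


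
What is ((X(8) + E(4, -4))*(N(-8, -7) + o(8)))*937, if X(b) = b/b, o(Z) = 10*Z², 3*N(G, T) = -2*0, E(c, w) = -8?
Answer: -4197760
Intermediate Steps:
N(G, T) = 0 (N(G, T) = (-2*0)/3 = (⅓)*0 = 0)
X(b) = 1
((X(8) + E(4, -4))*(N(-8, -7) + o(8)))*937 = ((1 - 8)*(0 + 10*8²))*937 = -7*(0 + 10*64)*937 = -7*(0 + 640)*937 = -7*640*937 = -4480*937 = -4197760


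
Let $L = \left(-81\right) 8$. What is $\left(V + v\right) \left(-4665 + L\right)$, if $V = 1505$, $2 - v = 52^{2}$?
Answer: $6359661$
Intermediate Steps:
$v = -2702$ ($v = 2 - 52^{2} = 2 - 2704 = -2702$)
$L = -648$
$\left(V + v\right) \left(-4665 + L\right) = \left(1505 - 2702\right) \left(-4665 - 648\right) = \left(-1197\right) \left(-5313\right) = 6359661$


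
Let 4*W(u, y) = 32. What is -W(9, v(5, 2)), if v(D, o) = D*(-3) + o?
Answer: -8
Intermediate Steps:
v(D, o) = o - 3*D (v(D, o) = -3*D + o = o - 3*D)
W(u, y) = 8 (W(u, y) = (¼)*32 = 8)
-W(9, v(5, 2)) = -1*8 = -8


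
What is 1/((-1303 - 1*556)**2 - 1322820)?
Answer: 1/2133061 ≈ 4.6881e-7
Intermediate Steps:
1/((-1303 - 1*556)**2 - 1322820) = 1/((-1303 - 556)**2 - 1322820) = 1/((-1859)**2 - 1322820) = 1/(3455881 - 1322820) = 1/2133061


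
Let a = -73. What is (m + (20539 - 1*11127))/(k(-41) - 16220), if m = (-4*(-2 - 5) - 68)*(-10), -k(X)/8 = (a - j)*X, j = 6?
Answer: -2453/10533 ≈ -0.23289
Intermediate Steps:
k(X) = 632*X (k(X) = -8*(-73 - 1*6)*X = -8*(-73 - 6)*X = -(-632)*X = 632*X)
m = 400 (m = (-4*(-7) - 68)*(-10) = (28 - 68)*(-10) = -40*(-10) = 400)
(m + (20539 - 1*11127))/(k(-41) - 16220) = (400 + (20539 - 1*11127))/(632*(-41) - 16220) = (400 + (20539 - 11127))/(-25912 - 16220) = (400 + 9412)/(-42132) = 9812*(-1/42132) = -2453/10533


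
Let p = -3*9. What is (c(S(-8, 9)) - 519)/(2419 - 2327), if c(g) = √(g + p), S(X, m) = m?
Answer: -519/92 + 3*I*√2/92 ≈ -5.6413 + 0.046116*I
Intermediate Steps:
p = -27
c(g) = √(-27 + g) (c(g) = √(g - 27) = √(-27 + g))
(c(S(-8, 9)) - 519)/(2419 - 2327) = (√(-27 + 9) - 519)/(2419 - 2327) = (√(-18) - 519)/92 = (3*I*√2 - 519)*(1/92) = (-519 + 3*I*√2)*(1/92) = -519/92 + 3*I*√2/92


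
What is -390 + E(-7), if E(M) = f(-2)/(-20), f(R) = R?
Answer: -3899/10 ≈ -389.90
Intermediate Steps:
E(M) = ⅒ (E(M) = -2/(-20) = -2*(-1/20) = ⅒)
-390 + E(-7) = -390 + ⅒ = -3899/10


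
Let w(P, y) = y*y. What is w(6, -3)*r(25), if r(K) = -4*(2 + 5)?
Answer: -252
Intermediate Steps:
w(P, y) = y²
r(K) = -28 (r(K) = -4*7 = -28)
w(6, -3)*r(25) = (-3)²*(-28) = 9*(-28) = -252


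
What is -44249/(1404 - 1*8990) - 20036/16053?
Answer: 558336101/121778058 ≈ 4.5849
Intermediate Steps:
-44249/(1404 - 1*8990) - 20036/16053 = -44249/(1404 - 8990) - 20036*1/16053 = -44249/(-7586) - 20036/16053 = -44249*(-1/7586) - 20036/16053 = 44249/7586 - 20036/16053 = 558336101/121778058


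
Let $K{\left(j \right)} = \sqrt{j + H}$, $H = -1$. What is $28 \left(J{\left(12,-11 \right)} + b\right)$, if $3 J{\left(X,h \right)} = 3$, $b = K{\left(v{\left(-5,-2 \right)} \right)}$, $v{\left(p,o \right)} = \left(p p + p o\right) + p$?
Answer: $28 + 28 \sqrt{29} \approx 178.78$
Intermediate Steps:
$v{\left(p,o \right)} = p + p^{2} + o p$ ($v{\left(p,o \right)} = \left(p^{2} + o p\right) + p = p + p^{2} + o p$)
$K{\left(j \right)} = \sqrt{-1 + j}$ ($K{\left(j \right)} = \sqrt{j - 1} = \sqrt{-1 + j}$)
$b = \sqrt{29}$ ($b = \sqrt{-1 - 5 \left(1 - 2 - 5\right)} = \sqrt{-1 - -30} = \sqrt{-1 + 30} = \sqrt{29} \approx 5.3852$)
$J{\left(X,h \right)} = 1$ ($J{\left(X,h \right)} = \frac{1}{3} \cdot 3 = 1$)
$28 \left(J{\left(12,-11 \right)} + b\right) = 28 \left(1 + \sqrt{29}\right) = 28 + 28 \sqrt{29}$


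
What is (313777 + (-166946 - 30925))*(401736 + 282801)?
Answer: 79341945522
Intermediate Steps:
(313777 + (-166946 - 30925))*(401736 + 282801) = (313777 - 197871)*684537 = 115906*684537 = 79341945522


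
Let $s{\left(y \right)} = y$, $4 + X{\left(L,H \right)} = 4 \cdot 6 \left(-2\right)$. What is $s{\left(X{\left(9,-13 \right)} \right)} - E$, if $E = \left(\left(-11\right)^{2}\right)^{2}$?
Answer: $-14693$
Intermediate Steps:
$X{\left(L,H \right)} = -52$ ($X{\left(L,H \right)} = -4 + 4 \cdot 6 \left(-2\right) = -4 + 24 \left(-2\right) = -4 - 48 = -52$)
$E = 14641$ ($E = 121^{2} = 14641$)
$s{\left(X{\left(9,-13 \right)} \right)} - E = -52 - 14641 = -14693$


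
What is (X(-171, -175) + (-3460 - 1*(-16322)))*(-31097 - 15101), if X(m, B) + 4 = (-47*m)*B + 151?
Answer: 64375342268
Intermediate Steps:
X(m, B) = 147 - 47*B*m (X(m, B) = -4 + ((-47*m)*B + 151) = -4 + (-47*B*m + 151) = -4 + (151 - 47*B*m) = 147 - 47*B*m)
(X(-171, -175) + (-3460 - 1*(-16322)))*(-31097 - 15101) = ((147 - 47*(-175)*(-171)) + (-3460 - 1*(-16322)))*(-31097 - 15101) = ((147 - 1406475) + (-3460 + 16322))*(-46198) = (-1406328 + 12862)*(-46198) = -1393466*(-46198) = 64375342268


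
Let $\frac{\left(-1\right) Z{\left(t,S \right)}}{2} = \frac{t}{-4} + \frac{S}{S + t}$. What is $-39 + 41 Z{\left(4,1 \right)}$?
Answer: $\frac{133}{5} \approx 26.6$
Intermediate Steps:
$Z{\left(t,S \right)} = \frac{t}{2} - \frac{2 S}{S + t}$ ($Z{\left(t,S \right)} = - 2 \left(\frac{t}{-4} + \frac{S}{S + t}\right) = - 2 \left(t \left(- \frac{1}{4}\right) + \frac{S}{S + t}\right) = - 2 \left(- \frac{t}{4} + \frac{S}{S + t}\right) = \frac{t}{2} - \frac{2 S}{S + t}$)
$-39 + 41 Z{\left(4,1 \right)} = -39 + 41 \frac{4^{2} - 4 + 1 \cdot 4}{2 \left(1 + 4\right)} = -39 + 41 \frac{16 - 4 + 4}{2 \cdot 5} = -39 + 41 \cdot \frac{1}{2} \cdot \frac{1}{5} \cdot 16 = -39 + 41 \cdot \frac{8}{5} = -39 + \frac{328}{5} = \frac{133}{5}$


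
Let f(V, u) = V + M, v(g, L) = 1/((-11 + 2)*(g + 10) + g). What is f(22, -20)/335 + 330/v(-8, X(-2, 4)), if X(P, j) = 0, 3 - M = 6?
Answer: -2874281/335 ≈ -8579.9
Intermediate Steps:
M = -3 (M = 3 - 1*6 = 3 - 6 = -3)
v(g, L) = 1/(-90 - 8*g) (v(g, L) = 1/(-9*(10 + g) + g) = 1/((-90 - 9*g) + g) = 1/(-90 - 8*g))
f(V, u) = -3 + V (f(V, u) = V - 3 = -3 + V)
f(22, -20)/335 + 330/v(-8, X(-2, 4)) = (-3 + 22)/335 + 330/((-1/(90 + 8*(-8)))) = 19*(1/335) + 330/((-1/(90 - 64))) = 19/335 + 330/((-1/26)) = 19/335 + 330/((-1*1/26)) = 19/335 + 330/(-1/26) = 19/335 + 330*(-26) = 19/335 - 8580 = -2874281/335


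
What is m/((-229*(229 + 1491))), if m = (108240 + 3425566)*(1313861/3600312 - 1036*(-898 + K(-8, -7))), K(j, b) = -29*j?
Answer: -4389217078693012819/709045445280 ≈ -6.1903e+6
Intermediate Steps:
m = 4389217078693012819/1800156 (m = (108240 + 3425566)*(1313861/3600312 - 1036*(-898 - 29*(-8))) = 3533806*(1313861*(1/3600312) - 1036*(-898 + 232)) = 3533806*(1313861/3600312 - 1036*(-666)) = 3533806*(1313861/3600312 + 689976) = 3533806*(2484130186373/3600312) = 4389217078693012819/1800156 ≈ 2.4382e+12)
m/((-229*(229 + 1491))) = 4389217078693012819/(1800156*((-229*(229 + 1491)))) = 4389217078693012819/(1800156*((-229*1720))) = (4389217078693012819/1800156)/(-393880) = (4389217078693012819/1800156)*(-1/393880) = -4389217078693012819/709045445280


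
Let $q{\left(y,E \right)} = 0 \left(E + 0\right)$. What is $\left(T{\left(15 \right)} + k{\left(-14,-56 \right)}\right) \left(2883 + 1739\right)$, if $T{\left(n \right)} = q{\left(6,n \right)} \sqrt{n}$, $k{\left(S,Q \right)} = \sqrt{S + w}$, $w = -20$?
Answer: $4622 i \sqrt{34} \approx 26951.0 i$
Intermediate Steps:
$q{\left(y,E \right)} = 0$ ($q{\left(y,E \right)} = 0 E = 0$)
$k{\left(S,Q \right)} = \sqrt{-20 + S}$ ($k{\left(S,Q \right)} = \sqrt{S - 20} = \sqrt{-20 + S}$)
$T{\left(n \right)} = 0$ ($T{\left(n \right)} = 0 \sqrt{n} = 0$)
$\left(T{\left(15 \right)} + k{\left(-14,-56 \right)}\right) \left(2883 + 1739\right) = \left(0 + \sqrt{-20 - 14}\right) \left(2883 + 1739\right) = \left(0 + \sqrt{-34}\right) 4622 = \left(0 + i \sqrt{34}\right) 4622 = i \sqrt{34} \cdot 4622 = 4622 i \sqrt{34}$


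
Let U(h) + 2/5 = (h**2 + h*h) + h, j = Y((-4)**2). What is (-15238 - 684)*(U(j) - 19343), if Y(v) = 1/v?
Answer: 98555038491/320 ≈ 3.0798e+8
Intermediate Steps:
j = 1/16 (j = 1/((-4)**2) = 1/16 ≈ 0.062500)
U(h) = -2/5 + h + 2*h**2 (U(h) = -2/5 + ((h**2 + h*h) + h) = -2/5 + ((h**2 + h**2) + h) = -2/5 + (2*h**2 + h) = -2/5 + (h + 2*h**2) = -2/5 + h + 2*h**2)
(-15238 - 684)*(U(j) - 19343) = (-15238 - 684)*((-2/5 + 1/16 + 2*(1/16)**2) - 19343) = -15922*((-2/5 + 1/16 + 2*(1/256)) - 19343) = -15922*((-2/5 + 1/16 + 1/128) - 19343) = -15922*(-211/640 - 19343) = -15922*(-12379731/640) = 98555038491/320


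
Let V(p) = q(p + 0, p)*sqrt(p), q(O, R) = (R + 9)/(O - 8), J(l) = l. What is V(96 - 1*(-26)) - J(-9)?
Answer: 9 + 131*sqrt(122)/114 ≈ 21.692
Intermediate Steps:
q(O, R) = (9 + R)/(-8 + O)
V(p) = sqrt(p)*(9 + p)/(-8 + p) (V(p) = ((9 + p)/(-8 + (p + 0)))*sqrt(p) = ((9 + p)/(-8 + p))*sqrt(p) = sqrt(p)*(9 + p)/(-8 + p))
V(96 - 1*(-26)) - J(-9) = sqrt(96 - 1*(-26))*(9 + (96 - 1*(-26)))/(-8 + (96 - 1*(-26))) - 1*(-9) = sqrt(96 + 26)*(9 + (96 + 26))/(-8 + (96 + 26)) + 9 = sqrt(122)*(9 + 122)/(-8 + 122) + 9 = sqrt(122)*131/114 + 9 = sqrt(122)*(1/114)*131 + 9 = 131*sqrt(122)/114 + 9 = 9 + 131*sqrt(122)/114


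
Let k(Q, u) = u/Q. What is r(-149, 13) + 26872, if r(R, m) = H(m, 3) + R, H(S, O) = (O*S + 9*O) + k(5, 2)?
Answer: 133947/5 ≈ 26789.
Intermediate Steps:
H(S, O) = ⅖ + 9*O + O*S (H(S, O) = (O*S + 9*O) + 2/5 = (9*O + O*S) + 2*(⅕) = (9*O + O*S) + ⅖ = ⅖ + 9*O + O*S)
r(R, m) = 137/5 + R + 3*m (r(R, m) = (⅖ + 9*3 + 3*m) + R = (⅖ + 27 + 3*m) + R = (137/5 + 3*m) + R = 137/5 + R + 3*m)
r(-149, 13) + 26872 = (137/5 - 149 + 3*13) + 26872 = (137/5 - 149 + 39) + 26872 = -413/5 + 26872 = 133947/5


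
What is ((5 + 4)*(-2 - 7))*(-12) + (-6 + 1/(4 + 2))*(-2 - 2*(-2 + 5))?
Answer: 3056/3 ≈ 1018.7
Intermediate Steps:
((5 + 4)*(-2 - 7))*(-12) + (-6 + 1/(4 + 2))*(-2 - 2*(-2 + 5)) = (9*(-9))*(-12) + (-6 + 1/6)*(-2 - 2*3) = -81*(-12) + (-6 + 1/6)*(-2 - 6) = 972 - 35/6*(-8) = 972 + 140/3 = 3056/3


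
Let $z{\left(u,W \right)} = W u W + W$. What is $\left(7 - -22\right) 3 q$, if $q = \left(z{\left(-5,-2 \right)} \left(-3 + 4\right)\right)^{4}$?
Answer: $20380272$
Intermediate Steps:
$z{\left(u,W \right)} = W + u W^{2}$ ($z{\left(u,W \right)} = u W^{2} + W = W + u W^{2}$)
$q = 234256$ ($q = \left(- 2 \left(1 - -10\right) \left(-3 + 4\right)\right)^{4} = \left(- 2 \left(1 + 10\right) 1\right)^{4} = \left(\left(-2\right) 11 \cdot 1\right)^{4} = \left(\left(-22\right) 1\right)^{4} = \left(-22\right)^{4} = 234256$)
$\left(7 - -22\right) 3 q = \left(7 - -22\right) 3 \cdot 234256 = \left(7 + 22\right) 3 \cdot 234256 = 29 \cdot 3 \cdot 234256 = 87 \cdot 234256 = 20380272$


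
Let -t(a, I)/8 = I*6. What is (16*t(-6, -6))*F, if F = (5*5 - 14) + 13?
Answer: 110592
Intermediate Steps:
t(a, I) = -48*I (t(a, I) = -8*I*6 = -48*I)
F = 24 (F = (25 - 14) + 13 = 11 + 13 = 24)
(16*t(-6, -6))*F = (16*(-48*(-6)))*24 = (16*288)*24 = 4608*24 = 110592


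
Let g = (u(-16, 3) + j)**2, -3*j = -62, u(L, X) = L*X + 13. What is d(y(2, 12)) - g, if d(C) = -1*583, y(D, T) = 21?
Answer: -7096/9 ≈ -788.44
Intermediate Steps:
u(L, X) = 13 + L*X
j = 62/3 (j = -1/3*(-62) = 62/3 ≈ 20.667)
g = 1849/9 (g = ((13 - 16*3) + 62/3)**2 = ((13 - 48) + 62/3)**2 = (-35 + 62/3)**2 = (-43/3)**2 = 1849/9 ≈ 205.44)
d(C) = -583
d(y(2, 12)) - g = -583 - 1*1849/9 = -583 - 1849/9 = -7096/9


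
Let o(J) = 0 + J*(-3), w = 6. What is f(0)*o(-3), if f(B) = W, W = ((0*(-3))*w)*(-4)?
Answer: 0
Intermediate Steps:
o(J) = -3*J (o(J) = 0 - 3*J = -3*J)
W = 0 (W = ((0*(-3))*6)*(-4) = (0*6)*(-4) = 0*(-4) = 0)
f(B) = 0
f(0)*o(-3) = 0*(-3*(-3)) = 0*9 = 0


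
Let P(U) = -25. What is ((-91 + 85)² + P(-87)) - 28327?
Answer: -28316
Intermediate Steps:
((-91 + 85)² + P(-87)) - 28327 = ((-91 + 85)² - 25) - 28327 = ((-6)² - 25) - 28327 = (36 - 25) - 28327 = 11 - 28327 = -28316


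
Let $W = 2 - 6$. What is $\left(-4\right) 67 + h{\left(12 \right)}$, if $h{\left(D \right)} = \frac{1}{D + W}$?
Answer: $- \frac{2143}{8} \approx -267.88$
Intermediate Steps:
$W = -4$ ($W = 2 - 6 = -4$)
$h{\left(D \right)} = \frac{1}{-4 + D}$ ($h{\left(D \right)} = \frac{1}{D - 4} = \frac{1}{-4 + D}$)
$\left(-4\right) 67 + h{\left(12 \right)} = \left(-4\right) 67 + \frac{1}{-4 + 12} = -268 + \frac{1}{8} = - \frac{2143}{8}$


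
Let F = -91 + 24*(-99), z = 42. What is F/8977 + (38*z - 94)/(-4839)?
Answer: -25421267/43439703 ≈ -0.58521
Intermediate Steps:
F = -2467 (F = -91 - 2376 = -2467)
F/8977 + (38*z - 94)/(-4839) = -2467/8977 + (38*42 - 94)/(-4839) = -2467*1/8977 + (1596 - 94)*(-1/4839) = -2467/8977 + 1502*(-1/4839) = -2467/8977 - 1502/4839 = -25421267/43439703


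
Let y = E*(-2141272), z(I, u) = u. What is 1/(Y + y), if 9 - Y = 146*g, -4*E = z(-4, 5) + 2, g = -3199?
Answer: 1/4214289 ≈ 2.3729e-7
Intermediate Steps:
E = -7/4 (E = -(5 + 2)/4 = -¼*7 = -7/4 ≈ -1.7500)
y = 3747226 (y = -7/4*(-2141272) = 3747226)
Y = 467063 (Y = 9 - 146*(-3199) = 9 - 1*(-467054) = 9 + 467054 = 467063)
1/(Y + y) = 1/(467063 + 3747226) = 1/4214289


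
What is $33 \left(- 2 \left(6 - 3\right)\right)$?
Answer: $-198$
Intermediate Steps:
$33 \left(- 2 \left(6 - 3\right)\right) = 33 \left(\left(-2\right) 3\right) = 33 \left(-6\right) = -198$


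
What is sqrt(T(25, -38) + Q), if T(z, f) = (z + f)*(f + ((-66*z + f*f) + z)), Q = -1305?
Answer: sqrt(1542) ≈ 39.268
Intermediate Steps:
T(z, f) = (f + z)*(f + f**2 - 65*z) (T(z, f) = (f + z)*(f + ((-66*z + f**2) + z)) = (f + z)*(f + ((f**2 - 66*z) + z)) = (f + z)*(f + (f**2 - 65*z)) = (f + z)*(f + f**2 - 65*z))
sqrt(T(25, -38) + Q) = sqrt(((-38)**2 + (-38)**3 - 65*25**2 + 25*(-38)**2 - 64*(-38)*25) - 1305) = sqrt((1444 - 54872 - 65*625 + 25*1444 + 60800) - 1305) = sqrt((1444 - 54872 - 40625 + 36100 + 60800) - 1305) = sqrt(2847 - 1305) = sqrt(1542)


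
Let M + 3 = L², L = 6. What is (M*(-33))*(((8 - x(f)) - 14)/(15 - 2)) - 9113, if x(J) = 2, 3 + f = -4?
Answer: -109757/13 ≈ -8442.8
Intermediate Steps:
f = -7 (f = -3 - 4 = -7)
M = 33 (M = -3 + 6² = -3 + 36 = 33)
(M*(-33))*(((8 - x(f)) - 14)/(15 - 2)) - 9113 = (33*(-33))*(((8 - 1*2) - 14)/(15 - 2)) - 9113 = -1089*((8 - 2) - 14)/13 - 9113 = -1089*(6 - 14)/13 - 9113 = -(-8712)/13 - 9113 = -1089*(-8/13) - 9113 = 8712/13 - 9113 = -109757/13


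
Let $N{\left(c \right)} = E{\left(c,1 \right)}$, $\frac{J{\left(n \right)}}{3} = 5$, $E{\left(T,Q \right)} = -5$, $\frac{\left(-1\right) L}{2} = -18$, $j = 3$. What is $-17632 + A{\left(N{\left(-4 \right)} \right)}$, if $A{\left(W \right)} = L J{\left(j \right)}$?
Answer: $-17092$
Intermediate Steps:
$L = 36$ ($L = \left(-2\right) \left(-18\right) = 36$)
$J{\left(n \right)} = 15$ ($J{\left(n \right)} = 3 \cdot 5 = 15$)
$N{\left(c \right)} = -5$
$A{\left(W \right)} = 540$ ($A{\left(W \right)} = 36 \cdot 15 = 540$)
$-17632 + A{\left(N{\left(-4 \right)} \right)} = -17632 + 540 = -17092$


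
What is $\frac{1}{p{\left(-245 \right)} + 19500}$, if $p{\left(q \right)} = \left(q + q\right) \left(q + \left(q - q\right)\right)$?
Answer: $\frac{1}{139550} \approx 7.1659 \cdot 10^{-6}$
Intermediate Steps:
$p{\left(q \right)} = 2 q^{2}$ ($p{\left(q \right)} = 2 q \left(q + 0\right) = 2 q q = 2 q^{2}$)
$\frac{1}{p{\left(-245 \right)} + 19500} = \frac{1}{2 \left(-245\right)^{2} + 19500} = \frac{1}{2 \cdot 60025 + 19500} = \frac{1}{120050 + 19500} = \frac{1}{139550}$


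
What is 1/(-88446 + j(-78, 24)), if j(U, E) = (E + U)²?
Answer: -1/85530 ≈ -1.1692e-5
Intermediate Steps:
1/(-88446 + j(-78, 24)) = 1/(-88446 + (24 - 78)²) = 1/(-88446 + (-54)²) = 1/(-88446 + 2916) = 1/(-85530) = -1/85530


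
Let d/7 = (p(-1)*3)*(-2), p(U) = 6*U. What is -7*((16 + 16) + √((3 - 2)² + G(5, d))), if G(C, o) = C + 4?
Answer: -224 - 7*√10 ≈ -246.14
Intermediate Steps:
d = 252 (d = 7*(((6*(-1))*3)*(-2)) = 7*(-6*3*(-2)) = 7*(-18*(-2)) = 7*36 = 252)
G(C, o) = 4 + C
-7*((16 + 16) + √((3 - 2)² + G(5, d))) = -7*((16 + 16) + √((3 - 2)² + (4 + 5))) = -7*(32 + √(1² + 9)) = -7*(32 + √(1 + 9)) = -7*(32 + √10) = -224 - 7*√10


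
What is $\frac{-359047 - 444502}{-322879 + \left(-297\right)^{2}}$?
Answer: $\frac{803549}{234670} \approx 3.4242$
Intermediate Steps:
$\frac{-359047 - 444502}{-322879 + \left(-297\right)^{2}} = - \frac{803549}{-322879 + 88209} = - \frac{803549}{-234670} = \left(-803549\right) \left(- \frac{1}{234670}\right) = \frac{803549}{234670}$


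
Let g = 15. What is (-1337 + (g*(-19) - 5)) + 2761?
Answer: 1134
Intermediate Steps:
(-1337 + (g*(-19) - 5)) + 2761 = (-1337 + (15*(-19) - 5)) + 2761 = (-1337 + (-285 - 5)) + 2761 = (-1337 - 290) + 2761 = -1627 + 2761 = 1134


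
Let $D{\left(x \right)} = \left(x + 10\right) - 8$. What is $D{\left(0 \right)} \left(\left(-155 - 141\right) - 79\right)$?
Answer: $-750$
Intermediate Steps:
$D{\left(x \right)} = 2 + x$ ($D{\left(x \right)} = \left(10 + x\right) - 8 = 2 + x$)
$D{\left(0 \right)} \left(\left(-155 - 141\right) - 79\right) = \left(2 + 0\right) \left(\left(-155 - 141\right) - 79\right) = 2 \left(-296 - 79\right) = 2 \left(-375\right) = -750$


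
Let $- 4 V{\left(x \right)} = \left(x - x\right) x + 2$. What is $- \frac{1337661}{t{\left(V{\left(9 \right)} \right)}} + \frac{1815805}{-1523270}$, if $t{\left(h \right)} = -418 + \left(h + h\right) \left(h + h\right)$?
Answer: $\frac{135790778719}{42346906} \approx 3206.6$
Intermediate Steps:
$V{\left(x \right)} = - \frac{1}{2}$ ($V{\left(x \right)} = - \frac{\left(x - x\right) x + 2}{4} = - \frac{0 x + 2}{4} = - \frac{0 + 2}{4} = \left(- \frac{1}{4}\right) 2 = - \frac{1}{2}$)
$t{\left(h \right)} = -418 + 4 h^{2}$ ($t{\left(h \right)} = -418 + 2 h 2 h = -418 + 4 h^{2}$)
$- \frac{1337661}{t{\left(V{\left(9 \right)} \right)}} + \frac{1815805}{-1523270} = - \frac{1337661}{-418 + 4 \left(- \frac{1}{2}\right)^{2}} + \frac{1815805}{-1523270} = - \frac{1337661}{-418 + 4 \cdot \frac{1}{4}} + 1815805 \left(- \frac{1}{1523270}\right) = - \frac{1337661}{-418 + 1} - \frac{363161}{304654} = - \frac{1337661}{-417} - \frac{363161}{304654} = \left(-1337661\right) \left(- \frac{1}{417}\right) - \frac{363161}{304654} = \frac{445887}{139} - \frac{363161}{304654} = \frac{135790778719}{42346906}$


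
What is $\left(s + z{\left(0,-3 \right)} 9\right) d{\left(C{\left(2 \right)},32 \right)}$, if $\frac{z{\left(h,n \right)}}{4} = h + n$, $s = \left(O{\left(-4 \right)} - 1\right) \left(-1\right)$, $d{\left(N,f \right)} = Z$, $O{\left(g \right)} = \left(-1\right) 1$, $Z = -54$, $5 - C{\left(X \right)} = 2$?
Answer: $5724$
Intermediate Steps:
$C{\left(X \right)} = 3$ ($C{\left(X \right)} = 5 - 2 = 3$)
$O{\left(g \right)} = -1$
$d{\left(N,f \right)} = -54$
$s = 2$ ($s = \left(-1 - 1\right) \left(-1\right) = \left(-2\right) \left(-1\right) = 2$)
$z{\left(h,n \right)} = 4 h + 4 n$ ($z{\left(h,n \right)} = 4 \left(h + n\right) = 4 h + 4 n$)
$\left(s + z{\left(0,-3 \right)} 9\right) d{\left(C{\left(2 \right)},32 \right)} = \left(2 + \left(4 \cdot 0 + 4 \left(-3\right)\right) 9\right) \left(-54\right) = \left(2 + \left(0 - 12\right) 9\right) \left(-54\right) = \left(2 - 108\right) \left(-54\right) = \left(-106\right) \left(-54\right) = 5724$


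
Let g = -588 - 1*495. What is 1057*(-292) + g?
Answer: -309727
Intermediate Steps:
g = -1083 (g = -588 - 495 = -1083)
1057*(-292) + g = 1057*(-292) - 1083 = -308644 - 1083 = -309727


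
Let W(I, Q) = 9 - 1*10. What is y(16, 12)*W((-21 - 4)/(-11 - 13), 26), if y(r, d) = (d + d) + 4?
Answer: -28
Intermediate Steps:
y(r, d) = 4 + 2*d (y(r, d) = 2*d + 4 = 4 + 2*d)
W(I, Q) = -1 (W(I, Q) = 9 - 10 = -1)
y(16, 12)*W((-21 - 4)/(-11 - 13), 26) = (4 + 2*12)*(-1) = (4 + 24)*(-1) = 28*(-1) = -28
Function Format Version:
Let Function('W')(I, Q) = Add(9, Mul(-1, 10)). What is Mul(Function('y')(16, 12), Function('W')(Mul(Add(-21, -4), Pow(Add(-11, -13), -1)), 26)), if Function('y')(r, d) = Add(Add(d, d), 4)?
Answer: -28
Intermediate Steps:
Function('y')(r, d) = Add(4, Mul(2, d)) (Function('y')(r, d) = Add(Mul(2, d), 4) = Add(4, Mul(2, d)))
Function('W')(I, Q) = -1 (Function('W')(I, Q) = Add(9, -10) = -1)
Mul(Function('y')(16, 12), Function('W')(Mul(Add(-21, -4), Pow(Add(-11, -13), -1)), 26)) = Mul(Add(4, Mul(2, 12)), -1) = Mul(Add(4, 24), -1) = Mul(28, -1) = -28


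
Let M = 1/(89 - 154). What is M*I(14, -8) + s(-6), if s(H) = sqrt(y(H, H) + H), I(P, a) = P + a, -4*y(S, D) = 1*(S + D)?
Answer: -6/65 + I*sqrt(3) ≈ -0.092308 + 1.732*I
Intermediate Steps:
y(S, D) = -D/4 - S/4 (y(S, D) = -(S + D)/4 = -(D + S)/4 = -D/4 - S/4)
s(H) = sqrt(2)*sqrt(H)/2 (s(H) = sqrt((-H/4 - H/4) + H) = sqrt(-H/2 + H) = sqrt(H/2) = sqrt(2)*sqrt(H)/2)
M = -1/65 (M = 1/(-65) = -1/65 ≈ -0.015385)
M*I(14, -8) + s(-6) = -(14 - 8)/65 + sqrt(2)*sqrt(-6)/2 = -1/65*6 + sqrt(2)*(I*sqrt(6))/2 = -6/65 + I*sqrt(3)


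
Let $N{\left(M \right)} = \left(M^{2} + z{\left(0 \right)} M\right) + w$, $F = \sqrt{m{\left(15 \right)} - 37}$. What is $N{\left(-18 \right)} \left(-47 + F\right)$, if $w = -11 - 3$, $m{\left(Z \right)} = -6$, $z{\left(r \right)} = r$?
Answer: $-14570 + 310 i \sqrt{43} \approx -14570.0 + 2032.8 i$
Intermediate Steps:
$w = -14$ ($w = -11 - 3 = -14$)
$F = i \sqrt{43}$ ($F = \sqrt{-6 - 37} = \sqrt{-43} = i \sqrt{43} \approx 6.5574 i$)
$N{\left(M \right)} = -14 + M^{2}$ ($N{\left(M \right)} = \left(M^{2} + 0 M\right) - 14 = \left(M^{2} + 0\right) - 14 = M^{2} - 14 = -14 + M^{2}$)
$N{\left(-18 \right)} \left(-47 + F\right) = \left(-14 + \left(-18\right)^{2}\right) \left(-47 + i \sqrt{43}\right) = \left(-14 + 324\right) \left(-47 + i \sqrt{43}\right) = 310 \left(-47 + i \sqrt{43}\right) = -14570 + 310 i \sqrt{43}$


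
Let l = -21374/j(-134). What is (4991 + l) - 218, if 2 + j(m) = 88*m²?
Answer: 3770960012/790063 ≈ 4773.0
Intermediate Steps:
j(m) = -2 + 88*m²
l = -10687/790063 (l = -21374/(-2 + 88*(-134)²) = -21374/(-2 + 88*17956) = -21374/(-2 + 1580128) = -21374/1580126 = -21374*1/1580126 = -10687/790063 ≈ -0.013527)
(4991 + l) - 218 = (4991 - 10687/790063) - 218 = 3943193746/790063 - 218 = 3770960012/790063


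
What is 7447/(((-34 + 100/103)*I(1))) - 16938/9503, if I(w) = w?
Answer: -7346813699/32329206 ≈ -227.25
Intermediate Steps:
7447/(((-34 + 100/103)*I(1))) - 16938/9503 = 7447/(((-34 + 100/103)*1)) - 16938/9503 = 7447/((-3402/103*1)) - 16938/9503 = 7447/(-3402/103) - 16938/9503 = 7447*(-103/3402) - 16938/9503 = -767041/3402 - 16938/9503 = -7346813699/32329206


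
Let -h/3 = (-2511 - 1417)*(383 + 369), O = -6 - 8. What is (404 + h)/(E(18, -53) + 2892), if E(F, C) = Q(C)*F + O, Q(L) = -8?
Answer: 4430986/1367 ≈ 3241.4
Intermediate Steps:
O = -14
E(F, C) = -14 - 8*F (E(F, C) = -8*F - 14 = -14 - 8*F)
h = 8861568 (h = -3*(-2511 - 1417)*(383 + 369) = -(-11784)*752 = -3*(-2953856) = 8861568)
(404 + h)/(E(18, -53) + 2892) = (404 + 8861568)/((-14 - 8*18) + 2892) = 8861972/((-14 - 144) + 2892) = 8861972/(-158 + 2892) = 8861972/2734 = 8861972*(1/2734) = 4430986/1367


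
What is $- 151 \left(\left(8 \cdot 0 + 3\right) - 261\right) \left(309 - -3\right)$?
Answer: $12154896$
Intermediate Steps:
$- 151 \left(\left(8 \cdot 0 + 3\right) - 261\right) \left(309 - -3\right) = - 151 \left(\left(0 + 3\right) - 261\right) \left(309 + 3\right) = - 151 \left(3 - 261\right) 312 = - 151 \left(\left(-258\right) 312\right) = \left(-151\right) \left(-80496\right) = 12154896$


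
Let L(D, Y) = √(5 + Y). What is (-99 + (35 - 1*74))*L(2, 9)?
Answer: -138*√14 ≈ -516.35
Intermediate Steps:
(-99 + (35 - 1*74))*L(2, 9) = (-99 + (35 - 1*74))*√(5 + 9) = (-99 + (35 - 74))*√14 = (-99 - 39)*√14 = -138*√14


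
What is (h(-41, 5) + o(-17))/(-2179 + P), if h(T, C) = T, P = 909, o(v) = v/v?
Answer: 4/127 ≈ 0.031496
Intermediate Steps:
o(v) = 1
(h(-41, 5) + o(-17))/(-2179 + P) = (-41 + 1)/(-2179 + 909) = -40/(-1270) = -40*(-1/1270) = 4/127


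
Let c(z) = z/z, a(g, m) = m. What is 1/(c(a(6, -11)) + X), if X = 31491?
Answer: 1/31492 ≈ 3.1754e-5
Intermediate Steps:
c(z) = 1
1/(c(a(6, -11)) + X) = 1/(1 + 31491) = 1/31492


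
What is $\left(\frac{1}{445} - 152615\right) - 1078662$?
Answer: $- \frac{547918264}{445} \approx -1.2313 \cdot 10^{6}$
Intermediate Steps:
$\left(\frac{1}{445} - 152615\right) - 1078662 = - \frac{67913674}{445} - 1078662 = - \frac{547918264}{445}$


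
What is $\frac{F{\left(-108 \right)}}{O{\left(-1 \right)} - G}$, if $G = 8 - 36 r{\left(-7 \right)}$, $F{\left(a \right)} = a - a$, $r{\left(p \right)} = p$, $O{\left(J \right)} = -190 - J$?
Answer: $0$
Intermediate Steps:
$F{\left(a \right)} = 0$
$G = 260$ ($G = 8 - -252 = 8 + 252 = 260$)
$\frac{F{\left(-108 \right)}}{O{\left(-1 \right)} - G} = \frac{0}{\left(-190 - -1\right) - 260} = \frac{0}{\left(-190 + 1\right) - 260} = \frac{0}{-189 - 260} = \frac{0}{-449} = 0 \left(- \frac{1}{449}\right) = 0$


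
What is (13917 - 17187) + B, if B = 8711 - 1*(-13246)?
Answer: 18687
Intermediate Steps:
B = 21957 (B = 8711 + 13246 = 21957)
(13917 - 17187) + B = (13917 - 17187) + 21957 = -3270 + 21957 = 18687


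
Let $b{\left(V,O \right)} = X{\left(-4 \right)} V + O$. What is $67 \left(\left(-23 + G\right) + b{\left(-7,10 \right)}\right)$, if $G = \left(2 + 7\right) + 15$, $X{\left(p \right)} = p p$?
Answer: $-6767$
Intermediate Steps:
$X{\left(p \right)} = p^{2}$
$G = 24$ ($G = 9 + 15 = 24$)
$b{\left(V,O \right)} = O + 16 V$ ($b{\left(V,O \right)} = \left(-4\right)^{2} V + O = 16 V + O = O + 16 V$)
$67 \left(\left(-23 + G\right) + b{\left(-7,10 \right)}\right) = 67 \left(\left(-23 + 24\right) + \left(10 + 16 \left(-7\right)\right)\right) = 67 \left(1 + \left(10 - 112\right)\right) = 67 \left(1 - 102\right) = 67 \left(-101\right) = -6767$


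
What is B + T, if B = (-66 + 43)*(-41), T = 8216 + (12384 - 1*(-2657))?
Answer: 24200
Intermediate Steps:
T = 23257 (T = 8216 + (12384 + 2657) = 8216 + 15041 = 23257)
B = 943 (B = -23*(-41) = 943)
B + T = 943 + 23257 = 24200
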